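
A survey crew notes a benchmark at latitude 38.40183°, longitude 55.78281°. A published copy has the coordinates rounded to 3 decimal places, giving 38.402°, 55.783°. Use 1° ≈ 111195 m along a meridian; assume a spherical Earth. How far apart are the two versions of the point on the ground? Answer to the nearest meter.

Δlat = 38.40183 − 38.402 = -0.00017°; Δlon = 55.78281 − 55.783 = -0.00019°.
North–south shift: -0.00017 × 111195 = -18.9032 m.
E–W at 38.402°: -0.00019° × 111195 × cos 38.402° = -0.00019 × 111195 × 0.7837 ≈ -16.5567 m.
Combined displacement = (18.9032² + 16.5567²)^½ ≈ 25.1287 m.

25 meters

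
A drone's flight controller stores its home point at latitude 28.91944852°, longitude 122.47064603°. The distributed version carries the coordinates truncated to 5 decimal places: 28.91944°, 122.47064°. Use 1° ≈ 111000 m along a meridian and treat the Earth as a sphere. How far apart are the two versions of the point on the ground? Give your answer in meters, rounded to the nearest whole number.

Δlat = 28.91944852 − 28.91944 = +0.00000852°; Δlon = 122.47064603 − 122.47064 = +0.00000603°.
North–south shift: 0.00000852 × 111000 = 0.94572 m.
East–west at this latitude: 0.00000603° × 111000 × cos 28.9194° ≈ 0.00000603 × 97158.4 = 0.585865 m.
Combined displacement = (0.94572² + 0.585865²)^½ ≈ 1.11249 m.

1 meters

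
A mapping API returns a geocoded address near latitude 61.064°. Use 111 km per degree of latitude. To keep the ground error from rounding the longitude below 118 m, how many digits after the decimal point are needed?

At 61.064° one degree of longitude covers 111000 × cos 61.064° ≈ 111000 × 0.4838 ≈ 53705.4 m.
With N decimal places the half-ulp bound is 0.5·10⁻ᴺ°, or 0.5·10⁻ᴺ × 53705.4 m on the ground.
Need 0.5 × 53705.4 × 10⁻ᴺ ≤ 118 → 10⁻ᴺ ≤ 4.394e-03, so N ≥ 2.36.
So 3 decimal places suffice (26.9 m); 2 would allow up to 269 m.

3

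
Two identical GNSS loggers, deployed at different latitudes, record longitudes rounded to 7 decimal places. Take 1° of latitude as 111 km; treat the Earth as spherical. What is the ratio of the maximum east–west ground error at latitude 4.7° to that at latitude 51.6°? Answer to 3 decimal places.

Rounding to 7 decimal places leaves the longitude within ±5e-08° of the true value.
Error at 4.7° = 5e-08° × 111000 × cos 4.7° ≈ 0.00555 × 0.9966 = 0.0055313 m.
Error at 51.6° = 5e-08° × 111000 × cos 51.6° ≈ 0.00555 × 0.6211 = 0.0034474 m.
Ratio: 0.0055313 / 0.0034474 = cos 4.7° / cos 51.6° ≈ 1.6045.

1.605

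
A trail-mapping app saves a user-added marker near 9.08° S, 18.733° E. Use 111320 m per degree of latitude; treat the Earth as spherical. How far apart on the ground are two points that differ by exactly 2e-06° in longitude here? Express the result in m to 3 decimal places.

0.220 m

One degree of longitude here spans 111320 × cos 9.08° = 111320 × 0.9875 ≈ 109925 m; 2e-06° of that is 0.21985 m.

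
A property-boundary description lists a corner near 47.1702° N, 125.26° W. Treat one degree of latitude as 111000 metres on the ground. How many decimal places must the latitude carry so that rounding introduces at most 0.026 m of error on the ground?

One degree of latitude covers 111000 m.
N decimal places → at most half a unit in the last place, 0.5 × 10⁻ᴺ° = 111000/2 × 10⁻ᴺ m.
Setting 55500 × 10⁻ᴺ ≤ 0.026 gives 10ᴺ ≥ 2.135e+06, i.e. N ≥ 6.33.
N = 6 would give 0.0555 m (too coarse); N = 7 gives 0.00555 m ≤ 0.026 m.

7 decimal places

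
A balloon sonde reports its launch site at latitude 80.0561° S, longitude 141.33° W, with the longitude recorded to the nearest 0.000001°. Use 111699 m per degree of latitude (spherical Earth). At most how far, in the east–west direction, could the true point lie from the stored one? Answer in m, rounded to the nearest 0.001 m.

0.010 m

Rounding to 6 decimal places leaves the longitude within ±5e-07° of the true value.
Parallels shrink by cos φ, so at 80.0561° a degree of longitude is 111699 × 0.1727 ≈ 19288.6 m.
East–west error: 5e-07° × 19288.6 m/° ≈ 0.00964431 m.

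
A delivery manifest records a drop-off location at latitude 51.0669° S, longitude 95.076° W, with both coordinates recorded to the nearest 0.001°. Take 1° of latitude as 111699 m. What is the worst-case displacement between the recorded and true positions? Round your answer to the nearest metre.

Rounding to 3 decimal places leaves each coordinate within ±0.0005° of the true value.
Latitude error → 0.0005 × 111699 = 55.8495 m along the meridian.
East–west component at 51.0669°: 0.0005° × 111699 × cos 51.0669° ≈ 0.0005 × 70193.1 ≈ 35.0965 m.
Worst case both components are at the extreme and orthogonal: √(55.8495² + 35.0965²) ≈ 65.9616 m.

66 metres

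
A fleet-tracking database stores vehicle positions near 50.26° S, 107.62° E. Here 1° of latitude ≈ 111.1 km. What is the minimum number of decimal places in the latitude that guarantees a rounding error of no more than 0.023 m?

7 decimal places

One degree of latitude covers 111100 m.
Rounding to N decimal places gives at most 0.5 × 10⁻ᴺ degrees of error, i.e. 0.5 × 10⁻ᴺ × 111100 m.
Need 0.5 × 111100 × 10⁻ᴺ ≤ 0.023 → 10⁻ᴺ ≤ 4.140e-07, so N ≥ 6.38.
N = 6 would give 0.0555 m (too coarse); N = 7 gives 0.00556 m ≤ 0.023 m.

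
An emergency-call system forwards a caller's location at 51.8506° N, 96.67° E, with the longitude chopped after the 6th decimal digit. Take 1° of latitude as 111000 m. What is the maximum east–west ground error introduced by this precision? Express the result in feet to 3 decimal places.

Truncating at 6 decimal places can drop up to a full unit in the last place, so the longitude may be off by as much as 1e-06°.
At latitude 51.8506° a degree of longitude spans 111000 m × cos 51.8506° = 111000 × 0.6177 ≈ 68566.3 m.
Maximum E–W displacement: 1e-06 × 68566.3 = 0.0685663 m.
In feet: 0.0685663 m ÷ 0.3048 ≈ 0.22495 ft.

0.225 feet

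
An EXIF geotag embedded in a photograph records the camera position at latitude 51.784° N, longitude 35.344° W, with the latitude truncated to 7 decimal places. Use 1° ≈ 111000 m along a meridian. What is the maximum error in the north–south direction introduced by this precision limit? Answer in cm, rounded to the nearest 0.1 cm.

Truncating at 7 decimal places can drop up to a full unit in the last place, so the latitude may be off by as much as 1e-07°.
North–south distance: 1e-07° × 111000 m/° = 0.0111 m.
That is 0.0111 m = 1.11 cm.

1.1 cm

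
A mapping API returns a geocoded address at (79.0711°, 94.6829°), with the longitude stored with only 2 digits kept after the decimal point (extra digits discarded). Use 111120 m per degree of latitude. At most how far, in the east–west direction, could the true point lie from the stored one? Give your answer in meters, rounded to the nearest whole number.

Truncating at 2 decimal places can drop up to a full unit in the last place, so the longitude may be off by as much as 0.01°.
Parallels shrink by cos φ, so at 79.0711° a degree of longitude is 111120 × 0.1896 ≈ 21067.3 m.
East–west error: 0.01° × 21067.3 m/° ≈ 210.673 m.

211 meters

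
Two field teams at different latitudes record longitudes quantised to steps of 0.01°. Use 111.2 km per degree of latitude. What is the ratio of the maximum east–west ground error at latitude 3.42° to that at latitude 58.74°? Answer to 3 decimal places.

1.924

With a 0.01° grid the true value lies within half a step, ±0.01°/2 = ±0.005°, of the stored one.
Error at 3.42° = 0.005° × 111200 × cos 3.42° ≈ 556 × 0.9982 = 555.01 m.
Error at 58.74° = 0.005° × 111200 × cos 58.74° ≈ 556 × 0.5189 = 288.52 m.
Ratio: 555.01 / 288.52 = cos 3.42° / cos 58.74° ≈ 1.9236.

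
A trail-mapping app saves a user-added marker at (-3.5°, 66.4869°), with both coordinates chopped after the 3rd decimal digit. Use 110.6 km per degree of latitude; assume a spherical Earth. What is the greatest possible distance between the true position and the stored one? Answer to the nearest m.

156 m

Truncating at 3 decimal places can drop up to a full unit in the last place, so each coordinate may be off by as much as 0.001°.
N–S: 0.001° × 110600 m/° = 110.6 m.
East–west component at 3.5°: 0.001° × 110600 × cos 3.5° ≈ 0.001 × 110394 ≈ 110.394 m.
The two errors are perpendicular, so the maximum displacement is √(110.6² + 110.394²) ≈ 156.266 m.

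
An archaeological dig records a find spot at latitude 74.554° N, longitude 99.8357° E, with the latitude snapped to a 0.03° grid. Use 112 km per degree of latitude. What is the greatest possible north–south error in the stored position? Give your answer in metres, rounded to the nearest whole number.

With a 0.03° grid the true value lies within half a step, ±0.03°/2 = ±0.015°, of the stored one.
Along the meridian that is 0.015° × 112000 m/° = 1680 m.

1680 metres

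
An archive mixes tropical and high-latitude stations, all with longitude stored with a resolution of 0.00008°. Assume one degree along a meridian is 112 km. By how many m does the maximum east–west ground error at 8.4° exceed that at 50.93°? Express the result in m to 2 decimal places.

1.61 m

With a 0.00008° grid the true value lies within half a step, ±0.00008°/2 = ±4e-05°, of the stored one.
At 8.4°: 4e-05° × 112000 × cos 8.4° = 4e-05 × 112000 × 0.9893 ≈ 4.4319 m.
At 50.93°: 4e-05° × 112000 × cos 50.93° = 4e-05 × 112000 × 0.6303 ≈ 2.8236 m.
Difference: 4.4319 − 2.8236 = 1.6083 m.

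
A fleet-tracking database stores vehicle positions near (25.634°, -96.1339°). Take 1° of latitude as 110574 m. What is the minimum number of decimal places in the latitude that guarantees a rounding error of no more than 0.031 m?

One degree of latitude covers 110574 m.
N decimal places → at most half a unit in the last place, 0.5 × 10⁻ᴺ° = 110574/2 × 10⁻ᴺ m.
Need 0.5 × 110574 × 10⁻ᴺ ≤ 0.031 → 10⁻ᴺ ≤ 5.607e-07, so N ≥ 6.25.
So 7 decimal places suffice (0.00553 m); 6 would allow up to 0.0553 m.

7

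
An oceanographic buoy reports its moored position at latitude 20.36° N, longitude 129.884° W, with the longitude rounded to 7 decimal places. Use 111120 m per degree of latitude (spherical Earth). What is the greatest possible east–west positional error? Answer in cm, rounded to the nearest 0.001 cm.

Rounding to 7 decimal places leaves the longitude within ±5e-08° of the true value.
At latitude 20.36° a degree of longitude spans 111120 m × cos 20.36° = 111120 × 0.9375 ≈ 104178 m.
Maximum E–W displacement: 5e-08 × 104178 = 0.00520889 m.
That is 0.00520889 m = 0.52089 cm.

0.521 cm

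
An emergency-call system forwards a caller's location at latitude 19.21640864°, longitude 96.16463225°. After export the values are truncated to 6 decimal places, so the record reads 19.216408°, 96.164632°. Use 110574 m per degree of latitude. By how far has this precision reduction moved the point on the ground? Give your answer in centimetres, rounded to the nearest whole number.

The latitude changed by +0.00000064° and the longitude by +0.00000025°.
North–south shift: 0.00000064 × 110574 = 0.0707674 m.
E–W at 19.2164°: 0.00000025° × 110574 × cos 19.2164° = 0.00000025 × 110574 × 0.9443 ≈ 0.0261033 m.
Distance: √(0.0707674² + 0.0261033²) ≈ 0.0754281 m.
That is 0.0754281 m = 7.5428 cm.

8 centimetres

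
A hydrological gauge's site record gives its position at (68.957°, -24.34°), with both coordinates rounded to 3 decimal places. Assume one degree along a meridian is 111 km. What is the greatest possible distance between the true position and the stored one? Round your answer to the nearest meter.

Rounding to 3 decimal places leaves each coordinate within ±0.0005° of the true value.
N–S: 0.0005° × 111000 m/° = 55.5 m.
E–W at 68.957°: 0.0005° × 111000 × cos 68.957° = 0.0005 × 111000 × 0.3591 ≈ 19.9283 m.
Worst case both components are at the extreme and orthogonal: √(55.5² + 19.9283²) ≈ 58.9694 m.

59 meters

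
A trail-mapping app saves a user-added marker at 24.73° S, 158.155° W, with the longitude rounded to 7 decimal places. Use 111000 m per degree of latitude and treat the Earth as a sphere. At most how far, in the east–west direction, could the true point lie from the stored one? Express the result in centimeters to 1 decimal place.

0.5 centimeters

Rounding to 7 decimal places leaves the longitude within ±5e-08° of the true value.
At latitude 24.73° a degree of longitude spans 111000 m × cos 24.73° = 111000 × 0.9083 ≈ 100820 m.
Maximum E–W displacement: 5e-08 × 100820 = 0.00504101 m.
That is 0.00504101 m = 0.5041 cm.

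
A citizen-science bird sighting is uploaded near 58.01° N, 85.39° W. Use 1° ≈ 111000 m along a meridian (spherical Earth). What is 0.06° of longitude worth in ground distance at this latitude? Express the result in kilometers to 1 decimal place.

At 58.01° a degree of longitude is 111000 × cos 58.01° ≈ 58804.6 m, so 0.06° corresponds to 3528.28 m.
That is 3528.28 m = 3.5283 km.

3.5 kilometers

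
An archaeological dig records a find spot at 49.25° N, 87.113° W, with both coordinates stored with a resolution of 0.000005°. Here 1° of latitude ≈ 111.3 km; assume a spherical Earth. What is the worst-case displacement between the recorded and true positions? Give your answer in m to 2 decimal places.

0.33 m

With a 0.000005° grid the true value lies within half a step, ±0.000005°/2 = ±2.5e-06°, of the stored one.
North–south component: 2.5e-06° × 111300 = 0.27825 m.
East–west component at 49.25°: 2.5e-06° × 111300 × cos 49.25° ≈ 2.5e-06 × 72652.2 ≈ 0.18163 m.
The two errors are perpendicular, so the maximum displacement is √(0.27825² + 0.18163²) ≈ 0.332284 m.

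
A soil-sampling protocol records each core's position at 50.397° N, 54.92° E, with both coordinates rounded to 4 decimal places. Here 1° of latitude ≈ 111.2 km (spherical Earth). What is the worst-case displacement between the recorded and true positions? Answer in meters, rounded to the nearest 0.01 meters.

6.59 meters

Rounding to 4 decimal places leaves each coordinate within ±5e-05° of the true value.
North–south component: 5e-05° × 111200 = 5.56 m.
East–west component at 50.397°: 5e-05° × 111200 × cos 50.397° ≈ 5e-05 × 70886 ≈ 3.5443 m.
Combining orthogonally: (5.56² + 3.5443²)^½ ≈ 6.59361 m.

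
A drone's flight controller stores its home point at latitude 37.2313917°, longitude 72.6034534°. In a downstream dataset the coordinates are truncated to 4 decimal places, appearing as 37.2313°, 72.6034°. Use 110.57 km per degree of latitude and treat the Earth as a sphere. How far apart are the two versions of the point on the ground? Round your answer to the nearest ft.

Δlat = 37.2313917 − 37.2313 = +0.0000917°; Δlon = 72.6034534 − 72.6034 = +0.0000534°.
North–south shift: 0.0000917 × 110570 = 10.1393 m.
E–W at 37.2313°: 0.0000534° × 110570 × cos 37.2313° = 0.0000534 × 110570 × 0.7962 ≈ 4.70111 m.
Combined displacement = (10.1393² + 4.70111²)^½ ≈ 11.1761 m.
In feet: 11.1761 m ÷ 0.3048 ≈ 36.667 ft.

37 ft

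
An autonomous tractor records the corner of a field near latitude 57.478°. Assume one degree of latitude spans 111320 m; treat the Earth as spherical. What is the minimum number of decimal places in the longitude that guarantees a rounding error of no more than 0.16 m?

6 decimal places

At 57.478° one degree of longitude covers 111320 × cos 57.478° ≈ 111320 × 0.5376 ≈ 59848.2 m.
N decimal places → at most half a unit in the last place, 0.5 × 10⁻ᴺ° = 59848.2/2 × 10⁻ᴺ m.
Setting 29924.1 × 10⁻ᴺ ≤ 0.16 gives 10ᴺ ≥ 1.87e+05, i.e. N ≥ 5.27.
N = 5 would give 0.299 m (too coarse); N = 6 gives 0.0299 m ≤ 0.16 m.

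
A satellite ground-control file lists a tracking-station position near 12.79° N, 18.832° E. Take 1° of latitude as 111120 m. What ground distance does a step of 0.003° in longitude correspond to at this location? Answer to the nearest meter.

325 meters

0.003° of longitude at 12.79° is 0.003 × 111120 × cos 12.79° ≈ 0.003 × 108363 = 325.089 m.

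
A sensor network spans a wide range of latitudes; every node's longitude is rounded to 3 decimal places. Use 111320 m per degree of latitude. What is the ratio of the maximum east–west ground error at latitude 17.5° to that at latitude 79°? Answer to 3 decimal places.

Rounding to 3 decimal places leaves the longitude within ±0.0005° of the true value.
At 17.5°: 0.0005° × 111320 × cos 17.5° = 0.0005 × 111320 × 0.9537 ≈ 53.084 m.
At 79°: 0.0005° × 111320 × cos 79° = 0.0005 × 111320 × 0.1908 ≈ 10.62 m.
The ratio reduces to cos 17.5° / cos 79° = 0.9537/0.1908 ≈ 4.9983.

4.998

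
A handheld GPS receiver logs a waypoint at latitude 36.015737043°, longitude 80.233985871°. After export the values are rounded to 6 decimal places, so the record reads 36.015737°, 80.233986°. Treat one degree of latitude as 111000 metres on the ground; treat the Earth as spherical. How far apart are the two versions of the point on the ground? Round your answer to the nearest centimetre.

Δlat = 36.015737043 − 36.015737 = +0.000000043°; Δlon = 80.233985871 − 80.233986 = -0.000000129°.
N–S: 0.000000043° × 111000 m/° = 0.004773 m.
E–W at 36.0157°: -0.000000129° × 111000 × cos 36.0157° = -0.000000129 × 111000 × 0.8089 ≈ -0.011582 m.
Combined displacement = (0.004773² + 0.011582²)^½ ≈ 0.0125269 m.
That is 0.0125269 m = 1.2527 cm.

1 centimetres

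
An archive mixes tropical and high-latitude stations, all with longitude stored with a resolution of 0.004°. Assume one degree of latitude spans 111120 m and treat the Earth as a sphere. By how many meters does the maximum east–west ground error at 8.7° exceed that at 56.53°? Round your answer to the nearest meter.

With a 0.004° grid the true value lies within half a step, ±0.004°/2 = ±0.002°, of the stored one.
Error at 8.7° = 0.002° × 111120 × cos 8.7° ≈ 222.24 × 0.9885 = 219.68 m.
Error at 56.53° = 0.002° × 111120 × cos 56.53° ≈ 222.24 × 0.5515 = 122.57 m.
Difference: 219.68 − 122.57 = 97.117 m.

97 meters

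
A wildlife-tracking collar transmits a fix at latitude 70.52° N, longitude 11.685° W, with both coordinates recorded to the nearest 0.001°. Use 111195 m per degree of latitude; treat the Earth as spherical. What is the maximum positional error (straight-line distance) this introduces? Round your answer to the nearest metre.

59 metres

Rounding to 3 decimal places leaves each coordinate within ±0.0005° of the true value.
Latitude error → 0.0005 × 111195 = 55.5975 m along the meridian.
Longitude error → 0.0005 × 111195 × cos 70.52° = 0.0005 × 111195 × 0.3335 ≈ 18.5405 m.
Worst case both components are at the extreme and orthogonal: √(55.5975² + 18.5405²) ≈ 58.6075 m.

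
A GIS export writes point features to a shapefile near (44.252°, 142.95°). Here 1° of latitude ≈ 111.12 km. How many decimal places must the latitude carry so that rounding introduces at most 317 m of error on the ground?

One degree of latitude covers 111120 m.
Rounding to N decimal places gives at most 0.5 × 10⁻ᴺ degrees of error, i.e. 0.5 × 10⁻ᴺ × 111120 m.
Setting 55560 × 10⁻ᴺ ≤ 317 gives 10ᴺ ≥ 175.3, i.e. N ≥ 2.24.
So 3 decimal places suffice (55.6 m); 2 would allow up to 556 m.

3 decimal places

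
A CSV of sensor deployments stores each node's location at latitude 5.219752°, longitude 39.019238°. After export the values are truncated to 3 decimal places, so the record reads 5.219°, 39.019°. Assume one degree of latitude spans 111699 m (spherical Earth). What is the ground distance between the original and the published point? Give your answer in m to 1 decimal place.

Δlat = 5.219752 − 5.219 = +0.000752°; Δlon = 39.019238 − 39.019 = +0.000238°.
North–south shift: 0.000752 × 111699 = 83.9976 m.
East–west at this latitude: 0.000238° × 111699 × cos 5.219° ≈ 0.000238 × 111236 = 26.4742 m.
Hypotenuse of the two orthogonal shifts: √(83.9976² + 26.4742²) = 88.0709 m.

88.1 m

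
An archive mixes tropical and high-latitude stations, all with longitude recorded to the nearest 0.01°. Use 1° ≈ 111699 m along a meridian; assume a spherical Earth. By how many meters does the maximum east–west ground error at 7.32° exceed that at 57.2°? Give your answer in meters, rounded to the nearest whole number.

Rounding to 2 decimal places leaves the longitude within ±0.005° of the true value.
Error at 7.32° = 0.005° × 111699 × cos 7.32° ≈ 558.5 × 0.9919 = 553.94 m.
Error at 57.2° = 0.005° × 111699 × cos 57.2° ≈ 558.5 × 0.5417 = 302.54 m.
Difference: 553.94 − 302.54 = 251.4 m.

251 meters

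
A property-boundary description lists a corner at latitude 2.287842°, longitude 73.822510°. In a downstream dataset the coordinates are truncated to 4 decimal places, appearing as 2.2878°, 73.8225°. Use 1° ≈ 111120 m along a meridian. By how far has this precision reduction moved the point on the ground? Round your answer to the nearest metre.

5 metres

The latitude changed by +0.000042° and the longitude by +0.000010°.
N–S: 0.000042° × 111120 m/° = 4.66704 m.
East–west at this latitude: 0.000010° × 111120 × cos 2.2878° ≈ 0.000010 × 111031 = 1.11031 m.
Combined displacement = (4.66704² + 1.11031²)^½ ≈ 4.7973 m.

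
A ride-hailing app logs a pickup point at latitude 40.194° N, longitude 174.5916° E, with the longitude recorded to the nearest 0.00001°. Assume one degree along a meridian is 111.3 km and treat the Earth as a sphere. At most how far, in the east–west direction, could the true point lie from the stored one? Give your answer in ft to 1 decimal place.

Rounding to 5 decimal places leaves the longitude within ±5e-06° of the true value.
At latitude 40.194° a degree of longitude spans 111300 m × cos 40.194° = 111300 × 0.7639 ≈ 85018 m.
East–west error: 5e-06° × 85018 m/° ≈ 0.42509 m.
Converting: 0.42509 m × 3.2808 ft/m ≈ 1.3947 ft.

1.4 ft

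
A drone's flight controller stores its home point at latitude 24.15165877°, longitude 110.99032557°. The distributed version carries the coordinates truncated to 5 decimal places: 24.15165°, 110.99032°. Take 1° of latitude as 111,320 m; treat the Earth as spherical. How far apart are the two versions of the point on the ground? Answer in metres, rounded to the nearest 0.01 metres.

Δlat = 24.15165877 − 24.15165 = +0.00000877°; Δlon = 110.99032557 − 110.99032 = +0.00000557°.
N–S: 0.00000877° × 111320 m/° = 0.976276 m.
E–W at 24.1517°: 0.00000557° × 111320 × cos 24.1517° = 0.00000557 × 111320 × 0.9125 ≈ 0.565777 m.
Distance: √(0.976276² + 0.565777²) ≈ 1.12837 m.

1.13 metres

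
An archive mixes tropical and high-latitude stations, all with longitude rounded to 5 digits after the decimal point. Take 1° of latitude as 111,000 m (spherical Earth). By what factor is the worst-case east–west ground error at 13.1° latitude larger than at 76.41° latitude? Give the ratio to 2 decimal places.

4.15

Rounding to 5 decimal places leaves the longitude within ±5e-06° of the true value.
At 13.1°: 5e-06° × 111000 × cos 13.1° = 5e-06 × 111000 × 0.9740 ≈ 0.54056 m.
At 76.41°: 5e-06° × 111000 × cos 76.41° = 5e-06 × 111000 × 0.2350 ≈ 0.13041 m.
Ratio: 0.54056 / 0.13041 = cos 13.1° / cos 76.41° ≈ 4.1451.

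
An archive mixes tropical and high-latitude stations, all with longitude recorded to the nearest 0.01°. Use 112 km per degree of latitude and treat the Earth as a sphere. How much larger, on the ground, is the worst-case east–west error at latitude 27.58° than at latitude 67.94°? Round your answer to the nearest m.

286 m

Rounding to 2 decimal places leaves the longitude within ±0.005° of the true value.
Error at 27.58° = 0.005° × 112000 × cos 27.58° ≈ 560 × 0.8864 = 496.36 m.
Error at 67.94° = 0.005° × 112000 × cos 67.94° ≈ 560 × 0.3756 = 210.32 m.
So the lower-latitude error exceeds the higher by 496.36 − 210.32 = 286.04 m.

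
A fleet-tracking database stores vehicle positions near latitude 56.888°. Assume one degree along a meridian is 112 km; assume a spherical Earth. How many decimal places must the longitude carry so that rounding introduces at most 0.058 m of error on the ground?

6

At 56.888° one degree of longitude covers 112000 × cos 56.888° ≈ 112000 × 0.5463 ≈ 61183.1 m.
N decimal places → at most half a unit in the last place, 0.5 × 10⁻ᴺ° = 61183.1/2 × 10⁻ᴺ m.
Setting 30591.5 × 10⁻ᴺ ≤ 0.058 gives 10ᴺ ≥ 5.274e+05, i.e. N ≥ 5.72.
At 5 places the error can reach 0.306 m, but 6 places keeps it to 0.0306 m.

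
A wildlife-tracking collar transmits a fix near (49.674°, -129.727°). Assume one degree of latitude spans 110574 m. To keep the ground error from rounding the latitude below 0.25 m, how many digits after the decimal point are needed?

One degree of latitude covers 110574 m.
N decimal places → at most half a unit in the last place, 0.5 × 10⁻ᴺ° = 110574/2 × 10⁻ᴺ m.
Setting 55287 × 10⁻ᴺ ≤ 0.25 gives 10ᴺ ≥ 2.211e+05, i.e. N ≥ 5.34.
At 5 places the error can reach 0.553 m, but 6 places keeps it to 0.0553 m.

6 decimal places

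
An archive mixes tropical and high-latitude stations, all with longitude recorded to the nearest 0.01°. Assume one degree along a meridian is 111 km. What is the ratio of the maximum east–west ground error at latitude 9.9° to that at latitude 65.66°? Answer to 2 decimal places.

2.39

Rounding to 2 decimal places leaves the longitude within ±0.005° of the true value.
At 9.9°: 0.005° × 111000 × cos 9.9° = 0.005 × 111000 × 0.9851 ≈ 546.74 m.
Error at 65.66° = 0.005° × 111000 × cos 65.66° ≈ 555 × 0.4122 = 228.74 m.
The ratio reduces to cos 9.9° / cos 65.66° = 0.9851/0.4122 ≈ 2.3902.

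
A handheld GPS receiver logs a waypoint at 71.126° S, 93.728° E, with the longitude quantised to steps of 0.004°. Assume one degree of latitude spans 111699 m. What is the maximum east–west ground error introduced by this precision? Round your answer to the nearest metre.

72 metres

With a 0.004° grid the true value lies within half a step, ±0.004°/2 = ±0.002°, of the stored one.
Parallels shrink by cos φ, so at 71.126° a degree of longitude is 111699 × 0.3235 ≈ 36133.3 m.
Maximum E–W displacement: 0.002 × 36133.3 = 72.2666 m.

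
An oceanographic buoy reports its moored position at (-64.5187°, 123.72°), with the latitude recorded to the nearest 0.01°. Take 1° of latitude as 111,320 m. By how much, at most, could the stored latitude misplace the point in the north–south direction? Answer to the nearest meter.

557 meters

Rounding to 2 decimal places leaves the latitude within ±0.005° of the true value.
So the N–S error is at most 0.005 × 111320 = 556.6 m.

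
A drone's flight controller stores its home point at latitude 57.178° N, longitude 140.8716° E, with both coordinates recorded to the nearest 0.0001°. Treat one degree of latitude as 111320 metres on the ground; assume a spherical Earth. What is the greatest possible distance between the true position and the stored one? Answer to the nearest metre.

6 metres

Rounding to 4 decimal places leaves each coordinate within ±5e-05° of the true value.
North–south component: 5e-05° × 111320 = 5.566 m.
East–west component at 57.178°: 5e-05° × 111320 × cos 57.178° ≈ 5e-05 × 60338.9 ≈ 3.01694 m.
Combining orthogonally: (5.566² + 3.01694²)^½ ≈ 6.33106 m.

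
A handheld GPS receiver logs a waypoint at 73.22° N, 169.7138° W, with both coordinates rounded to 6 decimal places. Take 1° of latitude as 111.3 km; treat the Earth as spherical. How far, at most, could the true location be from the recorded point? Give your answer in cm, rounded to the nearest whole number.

6 cm

Rounding to 6 decimal places leaves each coordinate within ±5e-07° of the true value.
N–S: 5e-07° × 111300 m/° = 0.05565 m.
Longitude error → 5e-07 × 111300 × cos 73.22° = 5e-07 × 111300 × 0.2887 ≈ 0.016066 m.
The two errors are perpendicular, so the maximum displacement is √(0.05565² + 0.016066²) ≈ 0.0579227 m.
That is 0.0579227 m = 5.7923 cm.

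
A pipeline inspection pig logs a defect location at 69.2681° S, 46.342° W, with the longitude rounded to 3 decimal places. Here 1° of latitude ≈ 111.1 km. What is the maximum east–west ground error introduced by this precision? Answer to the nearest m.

20 m

Rounding to 3 decimal places leaves the longitude within ±0.0005° of the true value.
One degree of longitude at 69.2681° is 111100 × cos 69.2681° ≈ 111100 × 0.3540 = 39328.9 m.
Maximum E–W displacement: 0.0005 × 39328.9 = 19.6645 m.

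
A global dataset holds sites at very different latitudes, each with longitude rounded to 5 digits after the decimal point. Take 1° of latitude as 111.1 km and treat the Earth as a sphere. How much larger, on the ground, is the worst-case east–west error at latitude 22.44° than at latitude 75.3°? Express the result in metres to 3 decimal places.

0.372 metres

Rounding to 5 decimal places leaves the longitude within ±5e-06° of the true value.
Error at 22.44° = 5e-06° × 111100 × cos 22.44° ≈ 0.5555 × 0.9243 = 0.51344 m.
At 75.3°: 5e-06° × 111100 × cos 75.3° = 5e-06 × 111100 × 0.2538 ≈ 0.14096 m.
So the lower-latitude error exceeds the higher by 0.51344 − 0.14096 = 0.37247 m.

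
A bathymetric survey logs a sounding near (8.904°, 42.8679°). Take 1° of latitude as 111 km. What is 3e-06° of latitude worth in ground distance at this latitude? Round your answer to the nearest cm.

3e-06° × 111000 m/° = 0.333 m.
That is 0.333 m = 33.3 cm.

33 cm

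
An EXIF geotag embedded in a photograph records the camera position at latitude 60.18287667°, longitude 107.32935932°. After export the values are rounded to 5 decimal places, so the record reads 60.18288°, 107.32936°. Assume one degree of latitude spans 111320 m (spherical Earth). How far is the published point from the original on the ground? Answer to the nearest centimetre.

37 centimetres

Δlat = 60.18287667 − 60.18288 = -0.00000333°; Δlon = 107.32935932 − 107.32936 = -0.00000068°.
N–S: -0.00000333° × 111320 m/° = -0.370696 m.
East–west at this latitude: -0.00000068° × 111320 × cos 60.1829° ≈ -0.00000068 × 55352 = -0.0376394 m.
Combined displacement = (0.370696² + 0.0376394²)^½ ≈ 0.372602 m.
That is 0.372602 m = 37.26 cm.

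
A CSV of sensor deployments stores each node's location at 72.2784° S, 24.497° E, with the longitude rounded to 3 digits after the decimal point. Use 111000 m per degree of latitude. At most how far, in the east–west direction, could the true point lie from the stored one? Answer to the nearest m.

17 m

Rounding to 3 decimal places leaves the longitude within ±0.0005° of the true value.
One degree of longitude at 72.2784° is 111000 × cos 72.2784° ≈ 111000 × 0.3044 = 33787.5 m.
Maximum E–W displacement: 0.0005 × 33787.5 = 16.8938 m.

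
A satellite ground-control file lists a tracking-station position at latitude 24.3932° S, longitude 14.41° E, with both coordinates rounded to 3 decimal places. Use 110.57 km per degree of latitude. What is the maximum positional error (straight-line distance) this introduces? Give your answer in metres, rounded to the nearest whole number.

75 metres

Rounding to 3 decimal places leaves each coordinate within ±0.0005° of the true value.
North–south component: 0.0005° × 110570 = 55.285 m.
E–W at 24.3932°: 0.0005° × 110570 × cos 24.3932° = 0.0005 × 110570 × 0.9107 ≈ 50.3499 m.
Combining orthogonally: (55.285² + 50.3499²)^½ ≈ 74.7766 m.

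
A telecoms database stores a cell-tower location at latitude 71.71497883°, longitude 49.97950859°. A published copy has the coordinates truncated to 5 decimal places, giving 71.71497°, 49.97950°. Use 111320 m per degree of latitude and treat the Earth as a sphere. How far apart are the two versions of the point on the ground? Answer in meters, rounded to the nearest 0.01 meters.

1.03 meters

Δlat = 71.71497883 − 71.71497 = +0.00000883°; Δlon = 49.97950859 − 49.97950 = +0.00000859°.
N–S: 0.00000883° × 111320 m/° = 0.982956 m.
E–W at 71.715°: 0.00000859° × 111320 × cos 71.715° = 0.00000859 × 111320 × 0.3137 ≈ 0.300015 m.
Distance: √(0.982956² + 0.300015²) ≈ 1.02772 m.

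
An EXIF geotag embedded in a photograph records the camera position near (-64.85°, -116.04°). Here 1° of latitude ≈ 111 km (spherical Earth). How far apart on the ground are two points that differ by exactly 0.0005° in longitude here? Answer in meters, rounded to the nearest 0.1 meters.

23.6 meters

One degree of longitude here spans 111000 × cos 64.85° = 111000 × 0.4250 ≈ 47173.8 m; 0.0005° of that is 23.5869 m.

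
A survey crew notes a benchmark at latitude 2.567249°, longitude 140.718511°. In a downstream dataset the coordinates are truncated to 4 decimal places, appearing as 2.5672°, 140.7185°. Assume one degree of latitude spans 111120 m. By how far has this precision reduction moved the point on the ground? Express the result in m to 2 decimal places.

5.58 m

Δlat = 2.567249 − 2.5672 = +0.000049°; Δlon = 140.718511 − 140.7185 = +0.000011°.
North–south shift: 0.000049 × 111120 = 5.44488 m.
E–W at 2.5672°: 0.000011° × 111120 × cos 2.5672° = 0.000011 × 111120 × 0.9990 ≈ 1.22109 m.
Combined displacement = (5.44488² + 1.22109²)^½ ≈ 5.58012 m.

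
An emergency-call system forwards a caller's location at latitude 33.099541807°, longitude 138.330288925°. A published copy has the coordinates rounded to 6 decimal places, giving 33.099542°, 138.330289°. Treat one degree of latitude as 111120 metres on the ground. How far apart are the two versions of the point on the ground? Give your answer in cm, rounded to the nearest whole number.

2 cm

Δlat = 33.099541807 − 33.099542 = -0.000000193°; Δlon = 138.330288925 − 138.330289 = -0.000000075°.
N–S: -0.000000193° × 111120 m/° = -0.0214462 m.
E–W at 33.0995°: -0.000000075° × 111120 × cos 33.0995° = -0.000000075 × 111120 × 0.8377 ≈ -0.00698158 m.
Hypotenuse of the two orthogonal shifts: √(0.0214462² + 0.00698158²) = 0.0225539 m.
That is 0.0225539 m = 2.2554 cm.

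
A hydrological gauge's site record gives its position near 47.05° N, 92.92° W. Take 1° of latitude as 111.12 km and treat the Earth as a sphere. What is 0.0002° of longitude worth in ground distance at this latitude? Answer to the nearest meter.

At 47.05° a degree of longitude is 111120 × cos 47.05° ≈ 75712.7 m, so 0.0002° corresponds to 15.1425 m.

15 meters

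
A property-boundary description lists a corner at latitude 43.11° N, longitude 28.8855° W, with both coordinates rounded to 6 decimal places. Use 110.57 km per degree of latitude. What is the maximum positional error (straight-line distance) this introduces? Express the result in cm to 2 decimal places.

Rounding to 6 decimal places leaves each coordinate within ±5e-07° of the true value.
Latitude error → 5e-07 × 110570 = 0.055285 m along the meridian.
E–W at 43.11°: 5e-07° × 110570 × cos 43.11° = 5e-07 × 110570 × 0.7300 ≈ 0.0403604 m.
Combining orthogonally: (0.055285² + 0.0403604²)^½ ≈ 0.0684499 m.
That is 0.0684499 m = 6.845 cm.

6.84 cm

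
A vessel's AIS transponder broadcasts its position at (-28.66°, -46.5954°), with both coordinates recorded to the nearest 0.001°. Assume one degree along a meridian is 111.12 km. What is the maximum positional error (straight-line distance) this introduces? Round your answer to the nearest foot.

243 feet

Rounding to 3 decimal places leaves each coordinate within ±0.0005° of the true value.
Latitude error → 0.0005 × 111120 = 55.56 m along the meridian.
Longitude error → 0.0005 × 111120 × cos 28.66° = 0.0005 × 111120 × 0.8775 ≈ 48.7529 m.
The two errors are perpendicular, so the maximum displacement is √(55.56² + 48.7529²) ≈ 73.9172 m.
Converting: 73.9172 m × 3.2808 ft/m ≈ 242.51 ft.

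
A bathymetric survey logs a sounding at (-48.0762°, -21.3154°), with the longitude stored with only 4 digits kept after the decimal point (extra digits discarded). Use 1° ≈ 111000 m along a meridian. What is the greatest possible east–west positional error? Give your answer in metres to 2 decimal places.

Truncating at 4 decimal places can drop up to a full unit in the last place, so the longitude may be off by as much as 0.0001°.
One degree of longitude at 48.0762° is 111000 × cos 48.0762° ≈ 111000 × 0.6681 = 74163.7 m.
East–west error: 0.0001° × 74163.7 m/° ≈ 7.41637 m.

7.42 metres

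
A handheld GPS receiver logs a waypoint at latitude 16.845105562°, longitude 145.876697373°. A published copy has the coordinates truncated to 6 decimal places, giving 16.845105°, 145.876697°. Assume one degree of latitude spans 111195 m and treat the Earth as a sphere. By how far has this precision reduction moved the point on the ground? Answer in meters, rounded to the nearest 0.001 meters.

Δlat = 16.845105562 − 16.845105 = +0.000000562°; Δlon = 145.876697373 − 145.876697 = +0.000000373°.
N–S: 0.000000562° × 111195 m/° = 0.0624916 m.
East–west at this latitude: 0.000000373° × 111195 × cos 16.8451° ≈ 0.000000373 × 106424 = 0.0396961 m.
Hypotenuse of the two orthogonal shifts: √(0.0624916² + 0.0396961²) = 0.0740336 m.

0.074 meters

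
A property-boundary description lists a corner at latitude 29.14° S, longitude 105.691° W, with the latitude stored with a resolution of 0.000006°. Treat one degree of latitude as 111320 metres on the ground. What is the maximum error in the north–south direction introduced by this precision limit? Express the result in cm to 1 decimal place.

With a 0.000006° grid the true value lies within half a step, ±0.000006°/2 = ±3e-06°, of the stored one.
So the N–S error is at most 3e-06 × 111320 = 0.33396 m.
That is 0.33396 m = 33.396 cm.

33.4 cm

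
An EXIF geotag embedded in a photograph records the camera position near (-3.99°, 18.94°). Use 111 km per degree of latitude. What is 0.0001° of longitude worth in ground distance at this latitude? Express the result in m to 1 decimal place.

0.0001° of longitude at 3.99° is 0.0001 × 111000 × cos 3.99° ≈ 0.0001 × 110731 = 11.0731 m.

11.1 m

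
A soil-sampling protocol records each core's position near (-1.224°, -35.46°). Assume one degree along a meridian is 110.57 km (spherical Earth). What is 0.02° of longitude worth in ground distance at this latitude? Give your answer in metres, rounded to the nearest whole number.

2211 metres

0.02° of longitude at 1.224° is 0.02 × 110570 × cos 1.224° ≈ 0.02 × 110545 = 2210.9 m.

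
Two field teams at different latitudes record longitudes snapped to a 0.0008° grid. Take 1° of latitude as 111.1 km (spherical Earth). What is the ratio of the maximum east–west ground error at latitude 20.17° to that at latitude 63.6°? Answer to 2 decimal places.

2.11

With a 0.0008° grid the true value lies within half a step, ±0.0008°/2 = ±0.0004°, of the stored one.
Error at 20.17° = 0.0004° × 111100 × cos 20.17° ≈ 44.44 × 0.9387 = 41.715 m.
At 63.6°: 0.0004° × 111100 × cos 63.6° = 0.0004 × 111100 × 0.4446 ≈ 19.76 m.
Ratio: 41.715 / 19.76 = cos 20.17° / cos 63.6° ≈ 2.1111.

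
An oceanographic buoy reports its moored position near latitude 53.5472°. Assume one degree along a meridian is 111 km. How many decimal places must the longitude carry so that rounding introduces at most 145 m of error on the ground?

At 53.5472° one degree of longitude covers 111000 × cos 53.5472° ≈ 111000 × 0.5942 ≈ 65951.8 m.
With N decimal places the half-ulp bound is 0.5·10⁻ᴺ°, or 0.5·10⁻ᴺ × 65951.8 m on the ground.
Need 0.5 × 65951.8 × 10⁻ᴺ ≤ 145 → 10⁻ᴺ ≤ 4.397e-03, so N ≥ 2.36.
So 3 decimal places suffice (33 m); 2 would allow up to 330 m.

3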